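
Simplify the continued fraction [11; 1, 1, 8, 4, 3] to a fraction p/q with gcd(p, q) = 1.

Start with 3.
4 + 1/(3/1) = 4 + 1/3 = 13/3
8 + 1/(13/3) = 8 + 3/13 = 107/13
1 + 1/(107/13) = 1 + 13/107 = 120/107
1 + 1/(120/107) = 1 + 107/120 = 227/120
11 + 1/(227/120) = 11 + 120/227 = 2617/227

2617/227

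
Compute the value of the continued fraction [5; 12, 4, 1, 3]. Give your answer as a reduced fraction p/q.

a_0 = 5: 5/1
a_1 = 12: 61/12
a_2 = 4: 249/49
a_3 = 1: 310/61
a_4 = 3: 1179/232

1179/232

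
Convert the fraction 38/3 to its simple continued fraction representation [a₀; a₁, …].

38 = 12·3 + 2, so a_0 = 12
3 = 1·2 + 1, so a_1 = 1
2 = 2·1 + 0, so a_2 = 2

[12; 1, 2]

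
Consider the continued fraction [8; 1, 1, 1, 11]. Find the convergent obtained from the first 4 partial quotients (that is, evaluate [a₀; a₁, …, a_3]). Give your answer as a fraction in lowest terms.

26/3

Start with 1.
1 + 1/(1/1) = 1 + 1/1 = 2/1
1 + 1/(2/1) = 1 + 1/2 = 3/2
8 + 1/(3/2) = 8 + 2/3 = 26/3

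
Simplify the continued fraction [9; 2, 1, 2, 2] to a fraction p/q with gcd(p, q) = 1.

178/19

Start with 2.
2 + 1/(2/1) = 2 + 1/2 = 5/2
1 + 1/(5/2) = 1 + 2/5 = 7/5
2 + 1/(7/5) = 2 + 5/7 = 19/7
9 + 1/(19/7) = 9 + 7/19 = 178/19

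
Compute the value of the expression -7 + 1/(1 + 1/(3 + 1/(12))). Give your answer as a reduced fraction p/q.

-306/49

a_0 = -7: -7/1
a_1 = 1: -6/1
a_2 = 3: -25/4
a_3 = 12: -306/49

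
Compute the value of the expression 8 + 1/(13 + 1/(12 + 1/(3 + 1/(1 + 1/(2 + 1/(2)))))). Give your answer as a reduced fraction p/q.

Start with 2.
2 + 1/(2/1) = 2 + 1/2 = 5/2
1 + 1/(5/2) = 1 + 2/5 = 7/5
3 + 1/(7/5) = 3 + 5/7 = 26/7
12 + 1/(26/7) = 12 + 7/26 = 319/26
13 + 1/(319/26) = 13 + 26/319 = 4173/319
8 + 1/(4173/319) = 8 + 319/4173 = 33703/4173

33703/4173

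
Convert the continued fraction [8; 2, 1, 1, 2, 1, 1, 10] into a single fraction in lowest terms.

Work from the innermost term outward:
Start with 10.
1 + 1/(10/1) = 1 + 1/10 = 11/10
1 + 1/(11/10) = 1 + 10/11 = 21/11
2 + 1/(21/11) = 2 + 11/21 = 53/21
1 + 1/(53/21) = 1 + 21/53 = 74/53
1 + 1/(74/53) = 1 + 53/74 = 127/74
2 + 1/(127/74) = 2 + 74/127 = 328/127
8 + 1/(328/127) = 8 + 127/328 = 2751/328

2751/328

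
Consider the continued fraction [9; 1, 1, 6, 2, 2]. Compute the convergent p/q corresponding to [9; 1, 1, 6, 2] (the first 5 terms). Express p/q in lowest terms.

Start with 2.
6 + 1/(2/1) = 6 + 1/2 = 13/2
1 + 1/(13/2) = 1 + 2/13 = 15/13
1 + 1/(15/13) = 1 + 13/15 = 28/15
9 + 1/(28/15) = 9 + 15/28 = 267/28

267/28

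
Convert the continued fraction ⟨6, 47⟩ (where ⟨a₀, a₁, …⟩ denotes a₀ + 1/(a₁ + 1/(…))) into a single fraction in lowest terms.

283/47

a_0 = 6: 6/1
a_1 = 47: 283/47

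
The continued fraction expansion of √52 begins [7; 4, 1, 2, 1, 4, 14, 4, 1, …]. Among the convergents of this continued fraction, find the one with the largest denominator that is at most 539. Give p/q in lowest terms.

a_0 = 7: 7/1  (≤ bound)
a_1 = 4: 29/4  (≤ bound)
a_2 = 1: 36/5  (≤ bound)
a_3 = 2: 101/14  (≤ bound)
a_4 = 1: 137/19  (≤ bound)
a_5 = 4: 649/90  (≤ bound)
a_6 = 14: 9223/1279  (> 539, stop)

649/90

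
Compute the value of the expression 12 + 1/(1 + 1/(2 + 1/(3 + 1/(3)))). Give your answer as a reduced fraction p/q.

Start with 3.
3 + 1/(3/1) = 3 + 1/3 = 10/3
2 + 1/(10/3) = 2 + 3/10 = 23/10
1 + 1/(23/10) = 1 + 10/23 = 33/23
12 + 1/(33/23) = 12 + 23/33 = 419/33

419/33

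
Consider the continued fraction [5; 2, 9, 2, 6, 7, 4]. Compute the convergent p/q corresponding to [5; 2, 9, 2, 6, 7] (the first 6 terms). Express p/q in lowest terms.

10145/1853

Start with 7.
6 + 1/(7/1) = 6 + 1/7 = 43/7
2 + 1/(43/7) = 2 + 7/43 = 93/43
9 + 1/(93/43) = 9 + 43/93 = 880/93
2 + 1/(880/93) = 2 + 93/880 = 1853/880
5 + 1/(1853/880) = 5 + 880/1853 = 10145/1853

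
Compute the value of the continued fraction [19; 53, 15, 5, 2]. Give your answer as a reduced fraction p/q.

Build up convergents one term at a time:
a_0 = 19: 19/1
a_1 = 53: 1008/53
a_2 = 15: 15139/796
a_3 = 5: 76703/4033
a_4 = 2: 168545/8862

168545/8862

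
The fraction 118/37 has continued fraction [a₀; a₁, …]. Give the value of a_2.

3

Repeatedly divide and take the remainder:
118 ÷ 37 → quotient 3, remainder 7
37 ÷ 7 → quotient 5, remainder 2
7 ÷ 2 → quotient 3, remainder 1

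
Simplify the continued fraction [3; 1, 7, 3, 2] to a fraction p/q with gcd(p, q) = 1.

a_0 = 3: 3/1
a_1 = 1: 4/1
a_2 = 7: 31/8
a_3 = 3: 97/25
a_4 = 2: 225/58

225/58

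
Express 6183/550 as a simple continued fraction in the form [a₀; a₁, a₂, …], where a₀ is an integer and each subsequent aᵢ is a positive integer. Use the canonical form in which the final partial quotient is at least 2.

[11; 4, 7, 2, 1, 1, 3]

6183 = 11·550 + 133, so a_0 = 11
550 = 4·133 + 18, so a_1 = 4
133 = 7·18 + 7, so a_2 = 7
18 = 2·7 + 4, so a_3 = 2
7 = 1·4 + 3, so a_4 = 1
4 = 1·3 + 1, so a_5 = 1
3 = 3·1 + 0, so a_6 = 3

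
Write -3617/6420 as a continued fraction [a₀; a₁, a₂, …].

[-1; 2, 3, 2, 3, 1, 12, 7]

-3617 = -1·6420 + 2803, so a_0 = -1
6420 = 2·2803 + 814, so a_1 = 2
2803 = 3·814 + 361, so a_2 = 3
814 = 2·361 + 92, so a_3 = 2
361 = 3·92 + 85, so a_4 = 3
92 = 1·85 + 7, so a_5 = 1
85 = 12·7 + 1, so a_6 = 12
7 = 7·1 + 0, so a_7 = 7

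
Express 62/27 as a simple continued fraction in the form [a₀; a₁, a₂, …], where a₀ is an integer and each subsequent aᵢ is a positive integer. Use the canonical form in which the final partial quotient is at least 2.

[2; 3, 2, 1, 2]

62 ÷ 27 → quotient 2, remainder 8
27 ÷ 8 → quotient 3, remainder 3
8 ÷ 3 → quotient 2, remainder 2
3 ÷ 2 → quotient 1, remainder 1
2 ÷ 1 → quotient 2, remainder 0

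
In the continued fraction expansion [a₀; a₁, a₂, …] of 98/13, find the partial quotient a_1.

1

⌊98/13⌋ = 7, remainder 7
⌊13/7⌋ = 1, remainder 6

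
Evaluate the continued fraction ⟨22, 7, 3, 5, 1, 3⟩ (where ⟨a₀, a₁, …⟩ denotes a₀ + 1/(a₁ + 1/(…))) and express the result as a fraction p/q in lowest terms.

11821/534

Use the convergent recurrence hₖ = aₖ·hₖ₋₁ + hₖ₋₂ (and likewise for the denominators kₖ):
a_0 = 22: 22/1
a_1 = 7: 155/7
a_2 = 3: 487/22
a_3 = 5: 2590/117
a_4 = 1: 3077/139
a_5 = 3: 11821/534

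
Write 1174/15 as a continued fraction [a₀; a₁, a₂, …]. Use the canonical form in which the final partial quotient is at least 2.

1174 ÷ 15 → quotient 78, remainder 4
15 ÷ 4 → quotient 3, remainder 3
4 ÷ 3 → quotient 1, remainder 1
3 ÷ 1 → quotient 3, remainder 0

[78; 3, 1, 3]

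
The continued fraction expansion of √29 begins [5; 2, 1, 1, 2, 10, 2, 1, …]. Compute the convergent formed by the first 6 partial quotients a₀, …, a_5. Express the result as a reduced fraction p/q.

727/135

a_0 = 5: 5/1
a_1 = 2: 11/2
a_2 = 1: 16/3
a_3 = 1: 27/5
a_4 = 2: 70/13
a_5 = 10: 727/135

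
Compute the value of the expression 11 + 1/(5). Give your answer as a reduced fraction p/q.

56/5

Compute successive convergents:
a_0 = 11: 11/1
a_1 = 5: 56/5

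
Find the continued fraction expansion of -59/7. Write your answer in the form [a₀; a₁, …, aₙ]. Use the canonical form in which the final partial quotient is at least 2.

[-9; 1, 1, 3]

Run the Euclidean algorithm, recording each quotient:
-59 = -9·7 + 4, so a_0 = -9
7 = 1·4 + 3, so a_1 = 1
4 = 1·3 + 1, so a_2 = 1
3 = 3·1 + 0, so a_3 = 3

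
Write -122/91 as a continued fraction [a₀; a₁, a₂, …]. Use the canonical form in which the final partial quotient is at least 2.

[-2; 1, 1, 1, 14, 2]

-122 = -2·91 + 60, so a_0 = -2
91 = 1·60 + 31, so a_1 = 1
60 = 1·31 + 29, so a_2 = 1
31 = 1·29 + 2, so a_3 = 1
29 = 14·2 + 1, so a_4 = 14
2 = 2·1 + 0, so a_5 = 2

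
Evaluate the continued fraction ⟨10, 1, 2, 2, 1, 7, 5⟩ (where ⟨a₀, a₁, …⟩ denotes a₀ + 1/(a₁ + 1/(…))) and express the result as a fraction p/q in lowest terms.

Build up convergents one term at a time:
a_0 = 10: 10/1
a_1 = 1: 11/1
a_2 = 2: 32/3
a_3 = 2: 75/7
a_4 = 1: 107/10
a_5 = 7: 824/77
a_6 = 5: 4227/395

4227/395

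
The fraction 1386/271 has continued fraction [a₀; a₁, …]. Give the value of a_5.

Repeatedly divide and take the remainder:
1386 ÷ 271 → quotient 5, remainder 31
271 ÷ 31 → quotient 8, remainder 23
31 ÷ 23 → quotient 1, remainder 8
23 ÷ 8 → quotient 2, remainder 7
8 ÷ 7 → quotient 1, remainder 1
7 ÷ 1 → quotient 7, remainder 0

7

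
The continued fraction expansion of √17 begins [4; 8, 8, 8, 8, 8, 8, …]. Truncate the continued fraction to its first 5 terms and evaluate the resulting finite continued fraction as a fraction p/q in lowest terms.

Starting at the tail and folding back:
Start with 8.
8 + 1/(8/1) = 8 + 1/8 = 65/8
8 + 1/(65/8) = 8 + 8/65 = 528/65
8 + 1/(528/65) = 8 + 65/528 = 4289/528
4 + 1/(4289/528) = 4 + 528/4289 = 17684/4289

17684/4289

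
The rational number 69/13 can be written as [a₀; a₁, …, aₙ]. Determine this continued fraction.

[5; 3, 4]

69 = 5·13 + 4, so a_0 = 5
13 = 3·4 + 1, so a_1 = 3
4 = 4·1 + 0, so a_2 = 4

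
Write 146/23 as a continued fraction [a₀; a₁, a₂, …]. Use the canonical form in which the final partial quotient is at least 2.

⌊146/23⌋ = 6, remainder 8
⌊23/8⌋ = 2, remainder 7
⌊8/7⌋ = 1, remainder 1
⌊7/1⌋ = 7, remainder 0

[6; 2, 1, 7]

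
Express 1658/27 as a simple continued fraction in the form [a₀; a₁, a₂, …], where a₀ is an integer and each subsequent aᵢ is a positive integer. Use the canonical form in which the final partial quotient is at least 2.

[61; 2, 2, 5]

⌊1658/27⌋ = 61, remainder 11
⌊27/11⌋ = 2, remainder 5
⌊11/5⌋ = 2, remainder 1
⌊5/1⌋ = 5, remainder 0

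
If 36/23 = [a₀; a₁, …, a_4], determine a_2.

1

36 = 1·23 + 13, so a_0 = 1
23 = 1·13 + 10, so a_1 = 1
13 = 1·10 + 3, so a_2 = 1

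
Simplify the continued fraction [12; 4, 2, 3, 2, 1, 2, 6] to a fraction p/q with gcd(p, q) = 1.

a_0 = 12: 12/1
a_1 = 4: 49/4
a_2 = 2: 110/9
a_3 = 3: 379/31
a_4 = 2: 868/71
a_5 = 1: 1247/102
a_6 = 2: 3362/275
a_7 = 6: 21419/1752

21419/1752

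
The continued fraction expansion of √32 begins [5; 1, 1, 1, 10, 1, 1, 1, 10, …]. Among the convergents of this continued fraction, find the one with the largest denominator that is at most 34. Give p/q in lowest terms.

List convergents until the denominator exceeds the bound:
a_0 = 5: 5/1  (≤ bound)
a_1 = 1: 6/1  (≤ bound)
a_2 = 1: 11/2  (≤ bound)
a_3 = 1: 17/3  (≤ bound)
a_4 = 10: 181/32  (≤ bound)
a_5 = 1: 198/35  (> 34, stop)

181/32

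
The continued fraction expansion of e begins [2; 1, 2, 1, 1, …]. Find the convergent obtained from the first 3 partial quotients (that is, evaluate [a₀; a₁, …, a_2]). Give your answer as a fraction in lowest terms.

8/3

Start with 2.
1 + 1/(2/1) = 1 + 1/2 = 3/2
2 + 1/(3/2) = 2 + 2/3 = 8/3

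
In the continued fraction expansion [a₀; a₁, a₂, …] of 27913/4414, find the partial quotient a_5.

31

⌊27913/4414⌋ = 6, remainder 1429
⌊4414/1429⌋ = 3, remainder 127
⌊1429/127⌋ = 11, remainder 32
⌊127/32⌋ = 3, remainder 31
⌊32/31⌋ = 1, remainder 1
⌊31/1⌋ = 31, remainder 0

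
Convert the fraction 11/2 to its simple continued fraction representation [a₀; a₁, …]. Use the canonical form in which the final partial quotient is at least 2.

[5; 2]

⌊11/2⌋ = 5, remainder 1
⌊2/1⌋ = 2, remainder 0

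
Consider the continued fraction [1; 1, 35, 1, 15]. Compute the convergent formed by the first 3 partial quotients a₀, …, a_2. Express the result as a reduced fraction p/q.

Build up convergents one term at a time:
a_0 = 1: 1/1
a_1 = 1: 2/1
a_2 = 35: 71/36

71/36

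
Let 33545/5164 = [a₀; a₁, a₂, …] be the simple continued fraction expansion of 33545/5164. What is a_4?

41

33545 = 6·5164 + 2561, so a_0 = 6
5164 = 2·2561 + 42, so a_1 = 2
2561 = 60·42 + 41, so a_2 = 60
42 = 1·41 + 1, so a_3 = 1
41 = 41·1 + 0, so a_4 = 41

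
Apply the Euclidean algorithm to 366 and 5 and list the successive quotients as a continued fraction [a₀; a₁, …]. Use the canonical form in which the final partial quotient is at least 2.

[73; 5]

⌊366/5⌋ = 73, remainder 1
⌊5/1⌋ = 5, remainder 0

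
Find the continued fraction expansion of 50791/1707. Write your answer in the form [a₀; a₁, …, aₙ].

[29; 1, 3, 13, 1, 1, 15]

50791 = 29·1707 + 1288, so a_0 = 29
1707 = 1·1288 + 419, so a_1 = 1
1288 = 3·419 + 31, so a_2 = 3
419 = 13·31 + 16, so a_3 = 13
31 = 1·16 + 15, so a_4 = 1
16 = 1·15 + 1, so a_5 = 1
15 = 15·1 + 0, so a_6 = 15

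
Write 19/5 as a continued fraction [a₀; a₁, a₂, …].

[3; 1, 4]

Run the Euclidean algorithm, recording each quotient:
19 ÷ 5 → quotient 3, remainder 4
5 ÷ 4 → quotient 1, remainder 1
4 ÷ 1 → quotient 4, remainder 0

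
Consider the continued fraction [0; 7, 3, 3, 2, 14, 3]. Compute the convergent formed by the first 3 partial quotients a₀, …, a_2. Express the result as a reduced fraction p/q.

3/22

a_0 = 0: 0/1
a_1 = 7: 1/7
a_2 = 3: 3/22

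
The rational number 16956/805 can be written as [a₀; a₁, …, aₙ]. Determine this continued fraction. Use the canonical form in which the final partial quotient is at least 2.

[21; 15, 1, 3, 1, 1, 1, 3]

⌊16956/805⌋ = 21, remainder 51
⌊805/51⌋ = 15, remainder 40
⌊51/40⌋ = 1, remainder 11
⌊40/11⌋ = 3, remainder 7
⌊11/7⌋ = 1, remainder 4
⌊7/4⌋ = 1, remainder 3
⌊4/3⌋ = 1, remainder 1
⌊3/1⌋ = 3, remainder 0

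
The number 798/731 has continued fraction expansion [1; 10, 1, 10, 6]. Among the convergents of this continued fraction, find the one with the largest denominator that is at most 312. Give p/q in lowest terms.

a_0 = 1: 1/1  (≤ bound)
a_1 = 10: 11/10  (≤ bound)
a_2 = 1: 12/11  (≤ bound)
a_3 = 10: 131/120  (≤ bound)
a_4 = 6: 798/731  (> 312, stop)

131/120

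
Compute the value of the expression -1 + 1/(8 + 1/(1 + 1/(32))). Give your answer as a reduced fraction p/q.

Compute successive convergents:
a_0 = -1: -1/1
a_1 = 8: -7/8
a_2 = 1: -8/9
a_3 = 32: -263/296

-263/296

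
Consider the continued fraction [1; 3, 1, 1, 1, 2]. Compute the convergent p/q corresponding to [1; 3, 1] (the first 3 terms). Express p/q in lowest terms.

Starting at the tail and folding back:
Start with 1.
3 + 1/(1/1) = 3 + 1/1 = 4/1
1 + 1/(4/1) = 1 + 1/4 = 5/4

5/4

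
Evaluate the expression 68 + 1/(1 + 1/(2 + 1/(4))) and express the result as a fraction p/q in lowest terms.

893/13

Start with 4.
2 + 1/(4/1) = 2 + 1/4 = 9/4
1 + 1/(9/4) = 1 + 4/9 = 13/9
68 + 1/(13/9) = 68 + 9/13 = 893/13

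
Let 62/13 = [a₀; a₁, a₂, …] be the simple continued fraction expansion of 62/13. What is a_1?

62 ÷ 13 → quotient 4, remainder 10
13 ÷ 10 → quotient 1, remainder 3

1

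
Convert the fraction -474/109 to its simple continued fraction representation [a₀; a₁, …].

[-5; 1, 1, 1, 6, 1, 1, 2]

⌊-474/109⌋ = -5, remainder 71
⌊109/71⌋ = 1, remainder 38
⌊71/38⌋ = 1, remainder 33
⌊38/33⌋ = 1, remainder 5
⌊33/5⌋ = 6, remainder 3
⌊5/3⌋ = 1, remainder 2
⌊3/2⌋ = 1, remainder 1
⌊2/1⌋ = 2, remainder 0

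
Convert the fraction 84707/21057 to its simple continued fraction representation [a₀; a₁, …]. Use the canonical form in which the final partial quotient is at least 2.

[4; 43, 1, 24, 4, 1, 3]

84707 = 4·21057 + 479, so a_0 = 4
21057 = 43·479 + 460, so a_1 = 43
479 = 1·460 + 19, so a_2 = 1
460 = 24·19 + 4, so a_3 = 24
19 = 4·4 + 3, so a_4 = 4
4 = 1·3 + 1, so a_5 = 1
3 = 3·1 + 0, so a_6 = 3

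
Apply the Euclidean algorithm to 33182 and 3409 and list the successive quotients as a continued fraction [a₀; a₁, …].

[9; 1, 2, 1, 3, 13, 1, 15]

33182 ÷ 3409 → quotient 9, remainder 2501
3409 ÷ 2501 → quotient 1, remainder 908
2501 ÷ 908 → quotient 2, remainder 685
908 ÷ 685 → quotient 1, remainder 223
685 ÷ 223 → quotient 3, remainder 16
223 ÷ 16 → quotient 13, remainder 15
16 ÷ 15 → quotient 1, remainder 1
15 ÷ 1 → quotient 15, remainder 0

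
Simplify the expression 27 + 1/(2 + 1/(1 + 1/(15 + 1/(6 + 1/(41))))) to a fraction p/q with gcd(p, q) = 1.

320757/11732

Use the convergent recurrence hₖ = aₖ·hₖ₋₁ + hₖ₋₂ (and likewise for the denominators kₖ):
a_0 = 27: 27/1
a_1 = 2: 55/2
a_2 = 1: 82/3
a_3 = 15: 1285/47
a_4 = 6: 7792/285
a_5 = 41: 320757/11732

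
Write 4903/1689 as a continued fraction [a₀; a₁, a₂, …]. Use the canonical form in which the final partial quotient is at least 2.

[2; 1, 9, 3, 2, 1, 7, 2]

⌊4903/1689⌋ = 2, remainder 1525
⌊1689/1525⌋ = 1, remainder 164
⌊1525/164⌋ = 9, remainder 49
⌊164/49⌋ = 3, remainder 17
⌊49/17⌋ = 2, remainder 15
⌊17/15⌋ = 1, remainder 2
⌊15/2⌋ = 7, remainder 1
⌊2/1⌋ = 2, remainder 0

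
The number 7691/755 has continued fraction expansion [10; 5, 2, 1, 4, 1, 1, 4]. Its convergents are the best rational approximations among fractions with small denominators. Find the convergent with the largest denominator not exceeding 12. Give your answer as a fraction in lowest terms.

112/11

List convergents until the denominator exceeds the bound:
a_0 = 10: 10/1  (≤ bound)
a_1 = 5: 51/5  (≤ bound)
a_2 = 2: 112/11  (≤ bound)
a_3 = 1: 163/16  (> 12, stop)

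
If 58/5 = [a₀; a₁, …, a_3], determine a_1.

58 = 11·5 + 3, so a_0 = 11
5 = 1·3 + 2, so a_1 = 1

1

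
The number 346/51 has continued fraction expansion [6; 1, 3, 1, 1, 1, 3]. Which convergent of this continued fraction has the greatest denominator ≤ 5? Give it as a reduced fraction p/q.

a_0 = 6: 6/1  (≤ bound)
a_1 = 1: 7/1  (≤ bound)
a_2 = 3: 27/4  (≤ bound)
a_3 = 1: 34/5  (≤ bound)
a_4 = 1: 61/9  (> 5, stop)

34/5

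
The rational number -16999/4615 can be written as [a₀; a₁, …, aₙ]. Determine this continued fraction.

Apply division with remainder until the remainder is 0:
⌊-16999/4615⌋ = -4, remainder 1461
⌊4615/1461⌋ = 3, remainder 232
⌊1461/232⌋ = 6, remainder 69
⌊232/69⌋ = 3, remainder 25
⌊69/25⌋ = 2, remainder 19
⌊25/19⌋ = 1, remainder 6
⌊19/6⌋ = 3, remainder 1
⌊6/1⌋ = 6, remainder 0

[-4; 3, 6, 3, 2, 1, 3, 6]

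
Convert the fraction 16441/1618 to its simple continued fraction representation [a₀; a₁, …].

[10; 6, 5, 52]

Repeatedly divide and take the remainder:
16441 ÷ 1618 → quotient 10, remainder 261
1618 ÷ 261 → quotient 6, remainder 52
261 ÷ 52 → quotient 5, remainder 1
52 ÷ 1 → quotient 52, remainder 0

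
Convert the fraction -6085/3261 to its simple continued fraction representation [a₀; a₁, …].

[-2; 7, 2, 6, 8, 4]

-6085 ÷ 3261 → quotient -2, remainder 437
3261 ÷ 437 → quotient 7, remainder 202
437 ÷ 202 → quotient 2, remainder 33
202 ÷ 33 → quotient 6, remainder 4
33 ÷ 4 → quotient 8, remainder 1
4 ÷ 1 → quotient 4, remainder 0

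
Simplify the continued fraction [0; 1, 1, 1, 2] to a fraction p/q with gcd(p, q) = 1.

Collapse the nested fraction from the inside out:
Start with 2.
1 + 1/(2/1) = 1 + 1/2 = 3/2
1 + 1/(3/2) = 1 + 2/3 = 5/3
1 + 1/(5/3) = 1 + 3/5 = 8/5
0 + 1/(8/5) = 0 + 5/8 = 5/8

5/8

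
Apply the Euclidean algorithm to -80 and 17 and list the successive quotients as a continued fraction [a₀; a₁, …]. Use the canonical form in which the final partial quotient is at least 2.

[-5; 3, 2, 2]

Run the Euclidean algorithm, recording each quotient:
⌊-80/17⌋ = -5, remainder 5
⌊17/5⌋ = 3, remainder 2
⌊5/2⌋ = 2, remainder 1
⌊2/1⌋ = 2, remainder 0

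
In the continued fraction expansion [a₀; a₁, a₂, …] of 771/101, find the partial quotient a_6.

771 ÷ 101 → quotient 7, remainder 64
101 ÷ 64 → quotient 1, remainder 37
64 ÷ 37 → quotient 1, remainder 27
37 ÷ 27 → quotient 1, remainder 10
27 ÷ 10 → quotient 2, remainder 7
10 ÷ 7 → quotient 1, remainder 3
7 ÷ 3 → quotient 2, remainder 1

2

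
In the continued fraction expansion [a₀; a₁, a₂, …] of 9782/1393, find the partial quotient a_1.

⌊9782/1393⌋ = 7, remainder 31
⌊1393/31⌋ = 44, remainder 29

44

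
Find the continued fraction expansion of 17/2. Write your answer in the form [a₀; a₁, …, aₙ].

Repeatedly divide and take the remainder:
⌊17/2⌋ = 8, remainder 1
⌊2/1⌋ = 2, remainder 0

[8; 2]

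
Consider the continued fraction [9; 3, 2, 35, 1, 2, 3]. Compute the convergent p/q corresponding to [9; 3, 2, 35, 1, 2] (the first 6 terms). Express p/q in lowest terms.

Build up convergents one term at a time:
a_0 = 9: 9/1
a_1 = 3: 28/3
a_2 = 2: 65/7
a_3 = 35: 2303/248
a_4 = 1: 2368/255
a_5 = 2: 7039/758

7039/758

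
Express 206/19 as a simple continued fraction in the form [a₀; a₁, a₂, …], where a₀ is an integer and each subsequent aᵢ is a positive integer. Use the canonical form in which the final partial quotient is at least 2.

[10; 1, 5, 3]

⌊206/19⌋ = 10, remainder 16
⌊19/16⌋ = 1, remainder 3
⌊16/3⌋ = 5, remainder 1
⌊3/1⌋ = 3, remainder 0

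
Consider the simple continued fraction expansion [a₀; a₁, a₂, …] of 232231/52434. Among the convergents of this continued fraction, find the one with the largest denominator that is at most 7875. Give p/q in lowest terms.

a_0 = 4: 4/1  (≤ bound)
a_1 = 2: 9/2  (≤ bound)
a_2 = 3: 31/7  (≤ bound)
a_3 = 45: 1404/317  (≤ bound)
a_4 = 1: 1435/324  (≤ bound)
a_5 = 2: 4274/965  (≤ bound)
a_6 = 54: 232231/52434  (> 7875, stop)

4274/965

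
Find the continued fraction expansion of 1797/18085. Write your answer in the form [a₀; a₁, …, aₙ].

1797 ÷ 18085 → quotient 0, remainder 1797
18085 ÷ 1797 → quotient 10, remainder 115
1797 ÷ 115 → quotient 15, remainder 72
115 ÷ 72 → quotient 1, remainder 43
72 ÷ 43 → quotient 1, remainder 29
43 ÷ 29 → quotient 1, remainder 14
29 ÷ 14 → quotient 2, remainder 1
14 ÷ 1 → quotient 14, remainder 0

[0; 10, 15, 1, 1, 1, 2, 14]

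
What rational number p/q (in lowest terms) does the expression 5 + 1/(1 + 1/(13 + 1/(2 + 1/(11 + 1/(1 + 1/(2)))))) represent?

Starting at the tail and folding back:
Start with 2.
1 + 1/(2/1) = 1 + 1/2 = 3/2
11 + 1/(3/2) = 11 + 2/3 = 35/3
2 + 1/(35/3) = 2 + 3/35 = 73/35
13 + 1/(73/35) = 13 + 35/73 = 984/73
1 + 1/(984/73) = 1 + 73/984 = 1057/984
5 + 1/(1057/984) = 5 + 984/1057 = 6269/1057

6269/1057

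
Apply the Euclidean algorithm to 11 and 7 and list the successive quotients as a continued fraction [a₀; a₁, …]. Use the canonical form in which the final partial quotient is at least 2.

11 ÷ 7 → quotient 1, remainder 4
7 ÷ 4 → quotient 1, remainder 3
4 ÷ 3 → quotient 1, remainder 1
3 ÷ 1 → quotient 3, remainder 0

[1; 1, 1, 3]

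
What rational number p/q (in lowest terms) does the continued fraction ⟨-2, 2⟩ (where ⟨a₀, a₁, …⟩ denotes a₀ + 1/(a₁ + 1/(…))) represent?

Starting at the tail and folding back:
Start with 2.
-2 + 1/(2/1) = -2 + 1/2 = -3/2

-3/2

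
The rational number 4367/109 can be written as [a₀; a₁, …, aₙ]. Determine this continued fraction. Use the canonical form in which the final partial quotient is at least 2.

[40; 15, 1, 1, 3]

⌊4367/109⌋ = 40, remainder 7
⌊109/7⌋ = 15, remainder 4
⌊7/4⌋ = 1, remainder 3
⌊4/3⌋ = 1, remainder 1
⌊3/1⌋ = 3, remainder 0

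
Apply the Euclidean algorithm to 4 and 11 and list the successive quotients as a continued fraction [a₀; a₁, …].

[0; 2, 1, 3]

Run the Euclidean algorithm, recording each quotient:
⌊4/11⌋ = 0, remainder 4
⌊11/4⌋ = 2, remainder 3
⌊4/3⌋ = 1, remainder 1
⌊3/1⌋ = 3, remainder 0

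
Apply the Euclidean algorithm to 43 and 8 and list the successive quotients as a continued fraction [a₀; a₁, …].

43 ÷ 8 → quotient 5, remainder 3
8 ÷ 3 → quotient 2, remainder 2
3 ÷ 2 → quotient 1, remainder 1
2 ÷ 1 → quotient 2, remainder 0

[5; 2, 1, 2]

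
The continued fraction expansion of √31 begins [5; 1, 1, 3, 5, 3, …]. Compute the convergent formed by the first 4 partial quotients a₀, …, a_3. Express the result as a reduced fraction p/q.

a_0 = 5: 5/1
a_1 = 1: 6/1
a_2 = 1: 11/2
a_3 = 3: 39/7

39/7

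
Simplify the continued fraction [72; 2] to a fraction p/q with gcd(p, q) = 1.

145/2

Work from the innermost term outward:
Start with 2.
72 + 1/(2/1) = 72 + 1/2 = 145/2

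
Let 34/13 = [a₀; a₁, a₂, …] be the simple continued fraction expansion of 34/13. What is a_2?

34 = 2·13 + 8, so a_0 = 2
13 = 1·8 + 5, so a_1 = 1
8 = 1·5 + 3, so a_2 = 1

1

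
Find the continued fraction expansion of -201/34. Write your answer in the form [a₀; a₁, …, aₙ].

-201 = -6·34 + 3, so a_0 = -6
34 = 11·3 + 1, so a_1 = 11
3 = 3·1 + 0, so a_2 = 3

[-6; 11, 3]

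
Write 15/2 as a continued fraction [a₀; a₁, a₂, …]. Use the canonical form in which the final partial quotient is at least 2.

⌊15/2⌋ = 7, remainder 1
⌊2/1⌋ = 2, remainder 0

[7; 2]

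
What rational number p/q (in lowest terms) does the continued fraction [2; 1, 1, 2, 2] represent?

Use the convergent recurrence hₖ = aₖ·hₖ₋₁ + hₖ₋₂ (and likewise for the denominators kₖ):
a_0 = 2: 2/1
a_1 = 1: 3/1
a_2 = 1: 5/2
a_3 = 2: 13/5
a_4 = 2: 31/12

31/12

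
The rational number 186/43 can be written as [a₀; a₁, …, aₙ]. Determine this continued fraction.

[4; 3, 14]

⌊186/43⌋ = 4, remainder 14
⌊43/14⌋ = 3, remainder 1
⌊14/1⌋ = 14, remainder 0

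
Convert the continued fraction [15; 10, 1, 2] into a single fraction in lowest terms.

483/32

Start with 2.
1 + 1/(2/1) = 1 + 1/2 = 3/2
10 + 1/(3/2) = 10 + 2/3 = 32/3
15 + 1/(32/3) = 15 + 3/32 = 483/32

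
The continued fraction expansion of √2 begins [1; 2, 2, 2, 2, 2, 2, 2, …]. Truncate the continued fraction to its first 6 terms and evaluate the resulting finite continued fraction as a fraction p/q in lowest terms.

Start with 2.
2 + 1/(2/1) = 2 + 1/2 = 5/2
2 + 1/(5/2) = 2 + 2/5 = 12/5
2 + 1/(12/5) = 2 + 5/12 = 29/12
2 + 1/(29/12) = 2 + 12/29 = 70/29
1 + 1/(70/29) = 1 + 29/70 = 99/70

99/70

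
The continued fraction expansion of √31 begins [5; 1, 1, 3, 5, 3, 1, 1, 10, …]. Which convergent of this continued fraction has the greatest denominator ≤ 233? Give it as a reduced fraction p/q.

a_0 = 5: 5/1  (≤ bound)
a_1 = 1: 6/1  (≤ bound)
a_2 = 1: 11/2  (≤ bound)
a_3 = 3: 39/7  (≤ bound)
a_4 = 5: 206/37  (≤ bound)
a_5 = 3: 657/118  (≤ bound)
a_6 = 1: 863/155  (≤ bound)
a_7 = 1: 1520/273  (> 233, stop)

863/155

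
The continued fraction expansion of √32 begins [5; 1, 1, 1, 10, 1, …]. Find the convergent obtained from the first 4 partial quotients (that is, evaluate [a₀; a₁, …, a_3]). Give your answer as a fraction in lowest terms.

17/3

a_0 = 5: 5/1
a_1 = 1: 6/1
a_2 = 1: 11/2
a_3 = 1: 17/3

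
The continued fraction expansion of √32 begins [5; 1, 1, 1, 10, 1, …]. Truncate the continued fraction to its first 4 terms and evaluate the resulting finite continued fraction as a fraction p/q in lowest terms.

Build up convergents one term at a time:
a_0 = 5: 5/1
a_1 = 1: 6/1
a_2 = 1: 11/2
a_3 = 1: 17/3

17/3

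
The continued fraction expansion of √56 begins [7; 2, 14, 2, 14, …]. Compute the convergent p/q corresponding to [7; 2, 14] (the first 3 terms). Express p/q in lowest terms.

217/29

Start with 14.
2 + 1/(14/1) = 2 + 1/14 = 29/14
7 + 1/(29/14) = 7 + 14/29 = 217/29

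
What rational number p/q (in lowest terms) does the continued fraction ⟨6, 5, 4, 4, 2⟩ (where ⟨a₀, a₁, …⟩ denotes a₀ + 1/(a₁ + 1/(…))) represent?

Start with 2.
4 + 1/(2/1) = 4 + 1/2 = 9/2
4 + 1/(9/2) = 4 + 2/9 = 38/9
5 + 1/(38/9) = 5 + 9/38 = 199/38
6 + 1/(199/38) = 6 + 38/199 = 1232/199

1232/199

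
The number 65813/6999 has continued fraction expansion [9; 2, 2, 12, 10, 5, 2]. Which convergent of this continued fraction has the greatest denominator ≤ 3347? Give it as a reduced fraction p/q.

29968/3187

List convergents until the denominator exceeds the bound:
a_0 = 9: 9/1  (≤ bound)
a_1 = 2: 19/2  (≤ bound)
a_2 = 2: 47/5  (≤ bound)
a_3 = 12: 583/62  (≤ bound)
a_4 = 10: 5877/625  (≤ bound)
a_5 = 5: 29968/3187  (≤ bound)
a_6 = 2: 65813/6999  (> 3347, stop)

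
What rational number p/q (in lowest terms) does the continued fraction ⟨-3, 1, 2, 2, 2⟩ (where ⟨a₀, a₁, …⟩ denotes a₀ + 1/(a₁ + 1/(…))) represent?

-39/17

Start with 2.
2 + 1/(2/1) = 2 + 1/2 = 5/2
2 + 1/(5/2) = 2 + 2/5 = 12/5
1 + 1/(12/5) = 1 + 5/12 = 17/12
-3 + 1/(17/12) = -3 + 12/17 = -39/17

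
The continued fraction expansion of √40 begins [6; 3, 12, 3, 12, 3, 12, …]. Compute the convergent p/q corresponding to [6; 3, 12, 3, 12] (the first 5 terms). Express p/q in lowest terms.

Start with 12.
3 + 1/(12/1) = 3 + 1/12 = 37/12
12 + 1/(37/12) = 12 + 12/37 = 456/37
3 + 1/(456/37) = 3 + 37/456 = 1405/456
6 + 1/(1405/456) = 6 + 456/1405 = 8886/1405

8886/1405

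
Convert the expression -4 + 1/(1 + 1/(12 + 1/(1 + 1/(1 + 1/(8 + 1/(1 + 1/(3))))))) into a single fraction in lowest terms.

Start with 3.
1 + 1/(3/1) = 1 + 1/3 = 4/3
8 + 1/(4/3) = 8 + 3/4 = 35/4
1 + 1/(35/4) = 1 + 4/35 = 39/35
1 + 1/(39/35) = 1 + 35/39 = 74/39
12 + 1/(74/39) = 12 + 39/74 = 927/74
1 + 1/(927/74) = 1 + 74/927 = 1001/927
-4 + 1/(1001/927) = -4 + 927/1001 = -3077/1001

-3077/1001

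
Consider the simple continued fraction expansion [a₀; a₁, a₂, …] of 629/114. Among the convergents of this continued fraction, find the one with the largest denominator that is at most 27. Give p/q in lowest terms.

a_0 = 5: 5/1  (≤ bound)
a_1 = 1: 6/1  (≤ bound)
a_2 = 1: 11/2  (≤ bound)
a_3 = 13: 149/27  (≤ bound)
a_4 = 1: 160/29  (> 27, stop)

149/27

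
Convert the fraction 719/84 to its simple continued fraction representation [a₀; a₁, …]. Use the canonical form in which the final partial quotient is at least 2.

[8; 1, 1, 3, 1, 2, 3]

719 = 8·84 + 47, so a_0 = 8
84 = 1·47 + 37, so a_1 = 1
47 = 1·37 + 10, so a_2 = 1
37 = 3·10 + 7, so a_3 = 3
10 = 1·7 + 3, so a_4 = 1
7 = 2·3 + 1, so a_5 = 2
3 = 3·1 + 0, so a_6 = 3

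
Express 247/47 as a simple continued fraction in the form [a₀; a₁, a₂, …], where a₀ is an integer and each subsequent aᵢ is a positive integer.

247 = 5·47 + 12, so a_0 = 5
47 = 3·12 + 11, so a_1 = 3
12 = 1·11 + 1, so a_2 = 1
11 = 11·1 + 0, so a_3 = 11

[5; 3, 1, 11]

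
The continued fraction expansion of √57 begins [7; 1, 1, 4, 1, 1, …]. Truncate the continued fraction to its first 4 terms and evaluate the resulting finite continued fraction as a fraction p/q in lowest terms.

68/9

a_0 = 7: 7/1
a_1 = 1: 8/1
a_2 = 1: 15/2
a_3 = 4: 68/9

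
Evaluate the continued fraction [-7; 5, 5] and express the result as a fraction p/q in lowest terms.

-177/26

Start with 5.
5 + 1/(5/1) = 5 + 1/5 = 26/5
-7 + 1/(26/5) = -7 + 5/26 = -177/26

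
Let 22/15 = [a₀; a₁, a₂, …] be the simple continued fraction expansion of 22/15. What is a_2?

7

⌊22/15⌋ = 1, remainder 7
⌊15/7⌋ = 2, remainder 1
⌊7/1⌋ = 7, remainder 0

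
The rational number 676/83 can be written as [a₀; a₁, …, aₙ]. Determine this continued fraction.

[8; 6, 1, 11]

Apply division with remainder until the remainder is 0:
676 ÷ 83 → quotient 8, remainder 12
83 ÷ 12 → quotient 6, remainder 11
12 ÷ 11 → quotient 1, remainder 1
11 ÷ 1 → quotient 11, remainder 0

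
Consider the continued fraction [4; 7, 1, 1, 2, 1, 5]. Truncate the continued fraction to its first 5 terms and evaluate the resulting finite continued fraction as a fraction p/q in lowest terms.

Start with 2.
1 + 1/(2/1) = 1 + 1/2 = 3/2
1 + 1/(3/2) = 1 + 2/3 = 5/3
7 + 1/(5/3) = 7 + 3/5 = 38/5
4 + 1/(38/5) = 4 + 5/38 = 157/38

157/38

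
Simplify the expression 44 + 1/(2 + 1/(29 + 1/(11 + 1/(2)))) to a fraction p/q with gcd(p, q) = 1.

Start with 2.
11 + 1/(2/1) = 11 + 1/2 = 23/2
29 + 1/(23/2) = 29 + 2/23 = 669/23
2 + 1/(669/23) = 2 + 23/669 = 1361/669
44 + 1/(1361/669) = 44 + 669/1361 = 60553/1361

60553/1361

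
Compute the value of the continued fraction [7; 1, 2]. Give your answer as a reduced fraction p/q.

Starting at the tail and folding back:
Start with 2.
1 + 1/(2/1) = 1 + 1/2 = 3/2
7 + 1/(3/2) = 7 + 2/3 = 23/3

23/3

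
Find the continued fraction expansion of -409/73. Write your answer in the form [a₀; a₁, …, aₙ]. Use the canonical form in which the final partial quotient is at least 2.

[-6; 2, 1, 1, 14]

⌊-409/73⌋ = -6, remainder 29
⌊73/29⌋ = 2, remainder 15
⌊29/15⌋ = 1, remainder 14
⌊15/14⌋ = 1, remainder 1
⌊14/1⌋ = 14, remainder 0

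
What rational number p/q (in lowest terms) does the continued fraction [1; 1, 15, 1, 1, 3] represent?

Collapse the nested fraction from the inside out:
Start with 3.
1 + 1/(3/1) = 1 + 1/3 = 4/3
1 + 1/(4/3) = 1 + 3/4 = 7/4
15 + 1/(7/4) = 15 + 4/7 = 109/7
1 + 1/(109/7) = 1 + 7/109 = 116/109
1 + 1/(116/109) = 1 + 109/116 = 225/116

225/116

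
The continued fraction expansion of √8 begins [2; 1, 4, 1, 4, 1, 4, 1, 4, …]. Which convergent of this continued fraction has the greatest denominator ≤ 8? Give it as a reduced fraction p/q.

a_0 = 2: 2/1  (≤ bound)
a_1 = 1: 3/1  (≤ bound)
a_2 = 4: 14/5  (≤ bound)
a_3 = 1: 17/6  (≤ bound)
a_4 = 4: 82/29  (> 8, stop)

17/6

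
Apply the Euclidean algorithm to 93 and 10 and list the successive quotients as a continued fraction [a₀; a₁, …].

Repeatedly divide and take the remainder:
93 = 9·10 + 3, so a_0 = 9
10 = 3·3 + 1, so a_1 = 3
3 = 3·1 + 0, so a_2 = 3

[9; 3, 3]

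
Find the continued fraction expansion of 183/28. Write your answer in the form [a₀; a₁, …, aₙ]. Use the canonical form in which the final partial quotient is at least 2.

Run the Euclidean algorithm, recording each quotient:
183 = 6·28 + 15, so a_0 = 6
28 = 1·15 + 13, so a_1 = 1
15 = 1·13 + 2, so a_2 = 1
13 = 6·2 + 1, so a_3 = 6
2 = 2·1 + 0, so a_4 = 2

[6; 1, 1, 6, 2]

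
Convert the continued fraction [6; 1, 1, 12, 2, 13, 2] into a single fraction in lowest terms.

9479/1454

Compute successive convergents:
a_0 = 6: 6/1
a_1 = 1: 7/1
a_2 = 1: 13/2
a_3 = 12: 163/25
a_4 = 2: 339/52
a_5 = 13: 4570/701
a_6 = 2: 9479/1454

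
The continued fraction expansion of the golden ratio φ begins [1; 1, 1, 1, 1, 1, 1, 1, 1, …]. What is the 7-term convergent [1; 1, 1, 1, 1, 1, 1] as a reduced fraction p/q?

21/13

Start with 1.
1 + 1/(1/1) = 1 + 1/1 = 2/1
1 + 1/(2/1) = 1 + 1/2 = 3/2
1 + 1/(3/2) = 1 + 2/3 = 5/3
1 + 1/(5/3) = 1 + 3/5 = 8/5
1 + 1/(8/5) = 1 + 5/8 = 13/8
1 + 1/(13/8) = 1 + 8/13 = 21/13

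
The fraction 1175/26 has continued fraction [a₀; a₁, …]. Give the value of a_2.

1175 = 45·26 + 5, so a_0 = 45
26 = 5·5 + 1, so a_1 = 5
5 = 5·1 + 0, so a_2 = 5

5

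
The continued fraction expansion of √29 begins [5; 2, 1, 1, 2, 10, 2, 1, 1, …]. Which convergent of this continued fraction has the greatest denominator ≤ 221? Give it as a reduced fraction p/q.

727/135

a_0 = 5: 5/1  (≤ bound)
a_1 = 2: 11/2  (≤ bound)
a_2 = 1: 16/3  (≤ bound)
a_3 = 1: 27/5  (≤ bound)
a_4 = 2: 70/13  (≤ bound)
a_5 = 10: 727/135  (≤ bound)
a_6 = 2: 1524/283  (> 221, stop)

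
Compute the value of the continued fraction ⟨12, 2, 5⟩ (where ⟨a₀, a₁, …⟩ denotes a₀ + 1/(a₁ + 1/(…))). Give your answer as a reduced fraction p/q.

137/11

Start with 5.
2 + 1/(5/1) = 2 + 1/5 = 11/5
12 + 1/(11/5) = 12 + 5/11 = 137/11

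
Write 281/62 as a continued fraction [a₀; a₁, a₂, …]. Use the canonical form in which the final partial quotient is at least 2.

[4; 1, 1, 7, 4]

Run the Euclidean algorithm, recording each quotient:
281 = 4·62 + 33, so a_0 = 4
62 = 1·33 + 29, so a_1 = 1
33 = 1·29 + 4, so a_2 = 1
29 = 7·4 + 1, so a_3 = 7
4 = 4·1 + 0, so a_4 = 4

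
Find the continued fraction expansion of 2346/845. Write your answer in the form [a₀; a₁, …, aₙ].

[2; 1, 3, 2, 8, 11]

2346 = 2·845 + 656, so a_0 = 2
845 = 1·656 + 189, so a_1 = 1
656 = 3·189 + 89, so a_2 = 3
189 = 2·89 + 11, so a_3 = 2
89 = 8·11 + 1, so a_4 = 8
11 = 11·1 + 0, so a_5 = 11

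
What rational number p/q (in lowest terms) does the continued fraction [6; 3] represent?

a_0 = 6: 6/1
a_1 = 3: 19/3

19/3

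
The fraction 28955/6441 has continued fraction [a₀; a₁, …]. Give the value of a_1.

2

Repeatedly divide and take the remainder:
28955 = 4·6441 + 3191, so a_0 = 4
6441 = 2·3191 + 59, so a_1 = 2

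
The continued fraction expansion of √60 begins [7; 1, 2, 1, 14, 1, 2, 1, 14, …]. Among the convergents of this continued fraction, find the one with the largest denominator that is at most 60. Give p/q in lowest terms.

457/59

List convergents until the denominator exceeds the bound:
a_0 = 7: 7/1  (≤ bound)
a_1 = 1: 8/1  (≤ bound)
a_2 = 2: 23/3  (≤ bound)
a_3 = 1: 31/4  (≤ bound)
a_4 = 14: 457/59  (≤ bound)
a_5 = 1: 488/63  (> 60, stop)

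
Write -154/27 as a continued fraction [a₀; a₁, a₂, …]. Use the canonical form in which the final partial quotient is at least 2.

Apply division with remainder until the remainder is 0:
⌊-154/27⌋ = -6, remainder 8
⌊27/8⌋ = 3, remainder 3
⌊8/3⌋ = 2, remainder 2
⌊3/2⌋ = 1, remainder 1
⌊2/1⌋ = 2, remainder 0

[-6; 3, 2, 1, 2]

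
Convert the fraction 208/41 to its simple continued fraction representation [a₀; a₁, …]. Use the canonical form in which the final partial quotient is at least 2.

[5; 13, 1, 2]

Repeatedly divide and take the remainder:
⌊208/41⌋ = 5, remainder 3
⌊41/3⌋ = 13, remainder 2
⌊3/2⌋ = 1, remainder 1
⌊2/1⌋ = 2, remainder 0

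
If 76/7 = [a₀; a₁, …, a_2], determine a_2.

Run the Euclidean algorithm, recording each quotient:
76 ÷ 7 → quotient 10, remainder 6
7 ÷ 6 → quotient 1, remainder 1
6 ÷ 1 → quotient 6, remainder 0

6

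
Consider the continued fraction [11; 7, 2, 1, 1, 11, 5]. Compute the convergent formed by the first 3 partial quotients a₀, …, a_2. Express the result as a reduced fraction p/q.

167/15

Compute successive convergents:
a_0 = 11: 11/1
a_1 = 7: 78/7
a_2 = 2: 167/15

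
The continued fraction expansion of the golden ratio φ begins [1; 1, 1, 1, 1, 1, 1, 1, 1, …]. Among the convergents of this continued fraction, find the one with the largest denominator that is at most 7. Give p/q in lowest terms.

8/5

List convergents until the denominator exceeds the bound:
a_0 = 1: 1/1  (≤ bound)
a_1 = 1: 2/1  (≤ bound)
a_2 = 1: 3/2  (≤ bound)
a_3 = 1: 5/3  (≤ bound)
a_4 = 1: 8/5  (≤ bound)
a_5 = 1: 13/8  (> 7, stop)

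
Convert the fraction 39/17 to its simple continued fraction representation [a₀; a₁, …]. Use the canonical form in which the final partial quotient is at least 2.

⌊39/17⌋ = 2, remainder 5
⌊17/5⌋ = 3, remainder 2
⌊5/2⌋ = 2, remainder 1
⌊2/1⌋ = 2, remainder 0

[2; 3, 2, 2]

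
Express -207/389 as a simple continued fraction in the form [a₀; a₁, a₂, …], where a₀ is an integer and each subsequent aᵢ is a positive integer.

Apply division with remainder until the remainder is 0:
-207 ÷ 389 → quotient -1, remainder 182
389 ÷ 182 → quotient 2, remainder 25
182 ÷ 25 → quotient 7, remainder 7
25 ÷ 7 → quotient 3, remainder 4
7 ÷ 4 → quotient 1, remainder 3
4 ÷ 3 → quotient 1, remainder 1
3 ÷ 1 → quotient 3, remainder 0

[-1; 2, 7, 3, 1, 1, 3]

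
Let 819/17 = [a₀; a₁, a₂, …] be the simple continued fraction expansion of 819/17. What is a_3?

2

Run the Euclidean algorithm, recording each quotient:
819 = 48·17 + 3, so a_0 = 48
17 = 5·3 + 2, so a_1 = 5
3 = 1·2 + 1, so a_2 = 1
2 = 2·1 + 0, so a_3 = 2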